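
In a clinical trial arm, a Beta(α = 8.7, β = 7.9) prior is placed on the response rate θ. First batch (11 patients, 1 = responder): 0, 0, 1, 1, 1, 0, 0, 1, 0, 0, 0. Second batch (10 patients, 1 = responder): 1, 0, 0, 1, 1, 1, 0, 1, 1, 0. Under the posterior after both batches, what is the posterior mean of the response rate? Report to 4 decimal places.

0.4973

The Beta prior is conjugate to a Binomial/Bernoulli likelihood; the update adds successes to α and failures to β.
After batch 1: Beta(8.7+4, 7.9+7) = Beta(12.7, 14.9).
After batch 2: Beta(12.7+6, 14.9+4) = Beta(18.7, 18.9).
Posterior mean = α/(α+β) = 18.7/37.6 = 0.4973.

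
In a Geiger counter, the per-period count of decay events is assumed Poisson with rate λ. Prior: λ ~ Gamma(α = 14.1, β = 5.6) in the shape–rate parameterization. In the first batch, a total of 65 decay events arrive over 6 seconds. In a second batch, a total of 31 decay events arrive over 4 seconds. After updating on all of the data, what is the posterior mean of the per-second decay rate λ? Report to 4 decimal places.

With a Gamma(shape α, rate β) prior, the Poisson likelihood is conjugate: the posterior is Gamma(α + ΣXᵢ, β + n).
After batch 1: Gamma(α+S, β+n) = Gamma(14.1+65, 5.6+6) = Gamma(79.1, 11.6).
After batch 2: Gamma(α+S, β+n) = Gamma(79.1+31, 11.6+4) = Gamma(110.1, 15.6).
Posterior mean = α/β = 110.1/15.6 = 7.0577.

7.0577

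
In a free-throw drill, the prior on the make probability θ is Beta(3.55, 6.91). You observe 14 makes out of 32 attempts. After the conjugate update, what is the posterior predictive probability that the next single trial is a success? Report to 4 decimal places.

The Beta prior is conjugate to a Binomial/Bernoulli likelihood; the update adds successes to α and failures to β.
Posterior: Beta(α+k, β+n−k) = Beta(3.55+14, 6.91+18) = Beta(17.55, 24.91).
For a single future Bernoulli trial, P(success | data) = α/(α+β) = 0.4133.

0.4133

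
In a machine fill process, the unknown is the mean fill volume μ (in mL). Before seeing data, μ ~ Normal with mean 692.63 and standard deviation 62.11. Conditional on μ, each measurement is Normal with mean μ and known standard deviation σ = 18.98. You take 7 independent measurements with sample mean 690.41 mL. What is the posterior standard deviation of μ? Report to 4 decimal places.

7.1264

For Normal data with known variance σ², a Normal(μ₀, σ₀²) prior on μ is conjugate. Posterior precision = 1/σ₀² + n/σ²; posterior mean is the precision-weighted average of μ₀ and x̄.
σ₀² = 62.11² = 3857.6521, σ² = 18.98² = 360.2404; σ² + n·σ₀² = 360.2404 + 7·3857.6521 = 27363.8051.
Posterior precision = 1/σ₀² + n/σ² = 1/3857.6521 + 7/360.2404 = (σ² + n·σ₀²)/(σ₀²σ²) = 27363.8051/(3857.6521·360.2404); posterior variance σₙ² = σ₀²σ²/(σ² + n·σ₀²) = 3857.6521·360.2404/27363.8051 = 50.785413.
Posterior SD = √σₙ² = √(3857.6521·360.2404/27363.8051) = 7.1264.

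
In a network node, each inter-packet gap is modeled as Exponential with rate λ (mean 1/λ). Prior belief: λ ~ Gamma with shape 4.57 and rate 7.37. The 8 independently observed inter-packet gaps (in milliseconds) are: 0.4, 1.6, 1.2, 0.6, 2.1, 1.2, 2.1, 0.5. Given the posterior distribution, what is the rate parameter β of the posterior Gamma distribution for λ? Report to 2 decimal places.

17.07

With a Gamma(shape α, rate β) prior on the exponential rate λ, the posterior after n observations with total T = Σxᵢ is Gamma(α+n, β+T).
Sum of observations T = 9.7 milliseconds; n = 8.
Posterior: Gamma(4.57+8, 7.37+9.7) = Gamma(12.57, 17.07).
Posterior β = 17.07.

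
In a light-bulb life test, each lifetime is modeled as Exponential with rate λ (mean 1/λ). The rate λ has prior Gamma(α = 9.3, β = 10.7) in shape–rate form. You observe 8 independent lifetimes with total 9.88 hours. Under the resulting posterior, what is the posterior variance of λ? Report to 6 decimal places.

0.040847

With a Gamma(shape α, rate β) prior on the exponential rate λ, the posterior after n observations with total T = Σxᵢ is Gamma(α+n, β+T).
Posterior: Gamma(9.3+8, 10.7+9.88) = Gamma(17.3, 20.58).
Var = α/β² = 0.040847.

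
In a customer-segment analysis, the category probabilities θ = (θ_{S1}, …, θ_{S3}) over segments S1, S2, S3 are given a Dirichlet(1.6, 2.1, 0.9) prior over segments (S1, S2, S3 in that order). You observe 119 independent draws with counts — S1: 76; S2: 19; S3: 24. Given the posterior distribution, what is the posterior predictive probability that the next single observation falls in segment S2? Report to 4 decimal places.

The Dirichlet prior is conjugate to the Multinomial likelihood: each posterior αⱼ = prior αⱼ + observed count nⱼ.
Posterior concentration: (77.6, 21.1, 24.9), total = 123.6.
P(next = S2 | data) = α_{S2}/Σα = 0.1707.

0.1707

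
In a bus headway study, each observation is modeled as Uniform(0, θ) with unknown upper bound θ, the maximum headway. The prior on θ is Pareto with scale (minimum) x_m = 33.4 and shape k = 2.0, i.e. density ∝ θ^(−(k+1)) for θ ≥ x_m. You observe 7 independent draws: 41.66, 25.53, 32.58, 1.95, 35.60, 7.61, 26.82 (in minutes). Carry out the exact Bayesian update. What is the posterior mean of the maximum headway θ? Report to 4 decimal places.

A Pareto(scale x_m, shape k) prior on the upper bound θ of Uniform(0, θ) is conjugate: posterior is Pareto(max(x_m, max xᵢ), k + n).
Sample maximum = 41.66; prior scale x_m = 33.4 → posterior scale = max = 41.66.
Posterior shape = 2.0 + 7 = 9.0.
E[θ|data] = k·x_m/(k−1) = 9.0·41.66/8.0 = 46.8675.

46.8675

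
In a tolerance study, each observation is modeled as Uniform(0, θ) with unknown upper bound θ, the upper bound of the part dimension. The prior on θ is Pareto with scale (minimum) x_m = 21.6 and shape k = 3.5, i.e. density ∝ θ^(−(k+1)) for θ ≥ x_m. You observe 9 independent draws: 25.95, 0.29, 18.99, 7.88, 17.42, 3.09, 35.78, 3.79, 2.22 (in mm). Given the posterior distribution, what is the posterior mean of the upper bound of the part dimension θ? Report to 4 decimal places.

38.8913

A Pareto(scale x_m, shape k) prior on the upper bound θ of Uniform(0, θ) is conjugate: posterior is Pareto(max(x_m, max xᵢ), k + n).
Sample maximum = 35.78; prior scale x_m = 21.6 → posterior scale = max = 35.78.
Posterior shape = 3.5 + 9 = 12.5.
E[θ|data] = k·x_m/(k−1) = 12.5·35.78/11.5 = 38.8913.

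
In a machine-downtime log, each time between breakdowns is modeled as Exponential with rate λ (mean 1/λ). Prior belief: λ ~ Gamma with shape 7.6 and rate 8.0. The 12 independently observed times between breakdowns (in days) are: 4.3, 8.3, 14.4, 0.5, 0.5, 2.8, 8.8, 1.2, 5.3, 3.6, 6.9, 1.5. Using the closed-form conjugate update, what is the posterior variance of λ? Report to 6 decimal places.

0.004486

With a Gamma(shape α, rate β) prior on the exponential rate λ, the posterior after n observations with total T = Σxᵢ is Gamma(α+n, β+T).
Sum of observations T = 58.1 days; n = 12.
Posterior: Gamma(7.6+12, 8.0+58.1) = Gamma(19.6, 66.1).
Var = α/β² = 0.004486.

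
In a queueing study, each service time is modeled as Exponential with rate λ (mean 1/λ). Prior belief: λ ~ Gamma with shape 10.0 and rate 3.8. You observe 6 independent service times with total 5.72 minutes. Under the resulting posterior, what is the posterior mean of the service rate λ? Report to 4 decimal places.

With a Gamma(shape α, rate β) prior on the exponential rate λ, the posterior after n observations with total T = Σxᵢ is Gamma(α+n, β+T).
Posterior: Gamma(10.0+6, 3.8+5.72) = Gamma(16.0, 9.52).
Posterior mean of λ = α/β = 16.0/9.52 = 1.6807.

1.6807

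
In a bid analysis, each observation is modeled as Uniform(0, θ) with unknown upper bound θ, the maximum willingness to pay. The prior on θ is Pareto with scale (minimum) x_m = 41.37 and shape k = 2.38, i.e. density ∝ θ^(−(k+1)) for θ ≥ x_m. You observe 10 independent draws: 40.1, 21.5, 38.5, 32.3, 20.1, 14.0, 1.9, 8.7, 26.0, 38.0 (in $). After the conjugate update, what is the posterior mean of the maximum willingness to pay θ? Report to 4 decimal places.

A Pareto(scale x_m, shape k) prior on the upper bound θ of Uniform(0, θ) is conjugate: posterior is Pareto(max(x_m, max xᵢ), k + n).
Sample maximum = 40.1; prior scale x_m = 41.37 → posterior scale = max = 41.37.
Posterior shape = 2.38 + 10 = 12.38.
E[θ|data] = k·x_m/(k−1) = 12.38·41.37/11.38 = 45.0053.

45.0053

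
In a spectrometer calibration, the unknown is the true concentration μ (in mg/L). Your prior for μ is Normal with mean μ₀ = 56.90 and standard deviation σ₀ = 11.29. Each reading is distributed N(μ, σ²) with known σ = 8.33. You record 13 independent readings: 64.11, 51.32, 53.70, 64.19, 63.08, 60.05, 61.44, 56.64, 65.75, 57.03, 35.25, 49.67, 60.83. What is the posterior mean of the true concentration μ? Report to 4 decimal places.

For Normal data with known variance σ², a Normal(μ₀, σ₀²) prior on μ is conjugate. Posterior precision = 1/σ₀² + n/σ²; posterior mean is the precision-weighted average of μ₀ and x̄.
Σxᵢ = 64.11 + 51.32 + 53.70 + 64.19 + 63.08 + 60.05 + 61.44 + 56.64 + 65.75 + 57.03 + 35.25 + 49.67 + 60.83 = 743.06, so n·x̄ = 743.06.
σ₀² = 11.29² = 127.4641, σ² = 8.33² = 69.3889; σ² + n·σ₀² = 69.3889 + 13·127.4641 = 1726.4222.
Posterior mean = (μ₀/σ₀² + n·x̄/σ²)/(1/σ₀² + n/σ²) = (σ²·μ₀ + σ₀²·n·x̄)/(σ² + n·σ₀²) = (69.3889·56.90 + 127.4641·743.06)/1726.4222 = 98661.702556/1726.4222 = 57.1481.

57.1481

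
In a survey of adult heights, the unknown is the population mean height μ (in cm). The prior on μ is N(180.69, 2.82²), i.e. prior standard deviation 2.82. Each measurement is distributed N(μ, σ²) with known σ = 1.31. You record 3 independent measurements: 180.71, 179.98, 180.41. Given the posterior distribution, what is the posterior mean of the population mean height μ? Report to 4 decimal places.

180.3884

For Normal data with known variance σ², a Normal(μ₀, σ₀²) prior on μ is conjugate. Posterior precision = 1/σ₀² + n/σ²; posterior mean is the precision-weighted average of μ₀ and x̄.
Σxᵢ = 180.71 + 179.98 + 180.41 = 541.1, so n·x̄ = 541.1.
σ₀² = 2.82² = 7.9524, σ² = 1.31² = 1.7161; σ² + n·σ₀² = 1.7161 + 3·7.9524 = 25.5733.
Posterior mean = (μ₀/σ₀² + n·x̄/σ²)/(1/σ₀² + n/σ²) = (σ²·μ₀ + σ₀²·n·x̄)/(σ² + n·σ₀²) = (1.7161·180.69 + 7.9524·541.1)/25.5733 = 4613.125749/25.5733 = 180.3884.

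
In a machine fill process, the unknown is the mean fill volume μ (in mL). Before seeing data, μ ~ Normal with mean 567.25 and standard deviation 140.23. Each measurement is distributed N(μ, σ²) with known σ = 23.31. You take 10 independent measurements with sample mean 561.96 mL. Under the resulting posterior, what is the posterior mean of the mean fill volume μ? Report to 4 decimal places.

For Normal data with known variance σ², a Normal(μ₀, σ₀²) prior on μ is conjugate. Posterior precision = 1/σ₀² + n/σ²; posterior mean is the precision-weighted average of μ₀ and x̄.
n·x̄ = 10·561.96 = 5619.6.
σ₀² = 140.23² = 19664.4529, σ² = 23.31² = 543.3561; σ² + n·σ₀² = 543.3561 + 10·19664.4529 = 197187.8851.
Posterior mean = (μ₀/σ₀² + n·x̄/σ²)/(1/σ₀² + n/σ²) = (σ²·μ₀ + σ₀²·n·x̄)/(σ² + n·σ₀²) = (543.3561·567.25 + 19664.4529·5619.6)/197187.8851 = 110814578.264565/197187.8851 = 561.9746.

561.9746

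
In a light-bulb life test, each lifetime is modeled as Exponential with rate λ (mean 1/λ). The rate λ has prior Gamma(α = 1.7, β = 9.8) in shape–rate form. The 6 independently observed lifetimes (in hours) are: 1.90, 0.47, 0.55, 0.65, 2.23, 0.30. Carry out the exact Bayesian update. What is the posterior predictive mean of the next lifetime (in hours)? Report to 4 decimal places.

With a Gamma(shape α, rate β) prior on the exponential rate λ, the posterior after n observations with total T = Σxᵢ is Gamma(α+n, β+T).
Sum of observations T = 6.10 hours; n = 6.
Posterior: Gamma(1.7+6, 9.8+6.10) = Gamma(7.7, 15.90).
The predictive distribution for the next observation is Lomax; its mean is β/(α−1) = 15.90/6.7 = 2.3731.

2.3731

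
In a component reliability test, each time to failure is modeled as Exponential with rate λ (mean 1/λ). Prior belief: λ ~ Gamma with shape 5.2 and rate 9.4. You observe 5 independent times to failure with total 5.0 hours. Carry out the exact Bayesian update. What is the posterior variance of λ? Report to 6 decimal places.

With a Gamma(shape α, rate β) prior on the exponential rate λ, the posterior after n observations with total T = Σxᵢ is Gamma(α+n, β+T).
Posterior: Gamma(5.2+5, 9.4+5.0) = Gamma(10.2, 14.4).
Var = α/β² = 0.049190.

0.049190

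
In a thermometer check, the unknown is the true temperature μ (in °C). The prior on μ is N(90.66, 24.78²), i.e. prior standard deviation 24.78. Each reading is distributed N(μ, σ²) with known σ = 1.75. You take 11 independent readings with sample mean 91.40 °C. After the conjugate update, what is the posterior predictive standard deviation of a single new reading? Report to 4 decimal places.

For Normal data with known variance σ², a Normal(μ₀, σ₀²) prior on μ is conjugate. Posterior precision = 1/σ₀² + n/σ²; posterior mean is the precision-weighted average of μ₀ and x̄.
σ₀² = 24.78² = 614.0484, σ² = 1.75² = 3.0625; σ² + n·σ₀² = 3.0625 + 11·614.0484 = 6757.5949.
Posterior precision = 1/σ₀² + n/σ² = 1/614.0484 + 11/3.0625 = (σ² + n·σ₀²)/(σ₀²σ²) = 6757.5949/(614.0484·3.0625); posterior variance σₙ² = σ₀²σ²/(σ² + n·σ₀²) = 614.0484·3.0625/6757.5949 = 0.278283.
Predictive variance for one new observation = σₙ² + σ² = 614.0484·3.0625/6757.5949 + 3.0625 = σ²·(σ₀² + 6757.5949)/6757.5949 = 3.0625·7371.6433/6757.5949 = 3.340783; SD = √(3.0625·7371.6433/6757.5949) = 1.8278.

1.8278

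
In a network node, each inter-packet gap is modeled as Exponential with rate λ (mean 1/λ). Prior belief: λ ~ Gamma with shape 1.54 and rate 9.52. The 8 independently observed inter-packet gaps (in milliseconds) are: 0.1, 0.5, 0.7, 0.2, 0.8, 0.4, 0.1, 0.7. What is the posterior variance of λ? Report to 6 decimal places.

With a Gamma(shape α, rate β) prior on the exponential rate λ, the posterior after n observations with total T = Σxᵢ is Gamma(α+n, β+T).
Sum of observations T = 3.5 milliseconds; n = 8.
Posterior: Gamma(1.54+8, 9.52+3.5) = Gamma(9.54, 13.02).
Var = α/β² = 0.056276.

0.056276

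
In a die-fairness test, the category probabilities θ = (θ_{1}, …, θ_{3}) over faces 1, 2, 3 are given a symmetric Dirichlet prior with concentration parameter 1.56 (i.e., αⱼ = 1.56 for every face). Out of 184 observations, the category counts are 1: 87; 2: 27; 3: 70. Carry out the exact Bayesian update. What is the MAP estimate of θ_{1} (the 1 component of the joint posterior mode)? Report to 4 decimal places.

The Dirichlet prior is conjugate to the Multinomial likelihood: each posterior αⱼ = prior αⱼ + observed count nⱼ.
Posterior concentration: (88.56, 28.56, 71.56), total = 188.68.
Joint mode component: (α_{1}−1)/(Σα−K) = 87.56/185.68 = 0.4716.

0.4716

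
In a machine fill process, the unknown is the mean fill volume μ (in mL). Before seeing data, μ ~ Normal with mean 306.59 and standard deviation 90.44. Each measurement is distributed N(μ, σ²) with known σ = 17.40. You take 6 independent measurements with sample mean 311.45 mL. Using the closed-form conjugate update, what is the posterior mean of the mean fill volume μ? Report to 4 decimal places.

311.4202

For Normal data with known variance σ², a Normal(μ₀, σ₀²) prior on μ is conjugate. Posterior precision = 1/σ₀² + n/σ²; posterior mean is the precision-weighted average of μ₀ and x̄.
n·x̄ = 6·311.45 = 1868.7.
σ₀² = 90.44² = 8179.3936, σ² = 17.40² = 302.76; σ² + n·σ₀² = 302.76 + 6·8179.3936 = 49379.1216.
Posterior mean = (μ₀/σ₀² + n·x̄/σ²)/(1/σ₀² + n/σ²) = (σ²·μ₀ + σ₀²·n·x̄)/(σ² + n·σ₀²) = (302.76·306.59 + 8179.3936·1868.7)/49379.1216 = 15377656.00872/49379.1216 = 311.4202.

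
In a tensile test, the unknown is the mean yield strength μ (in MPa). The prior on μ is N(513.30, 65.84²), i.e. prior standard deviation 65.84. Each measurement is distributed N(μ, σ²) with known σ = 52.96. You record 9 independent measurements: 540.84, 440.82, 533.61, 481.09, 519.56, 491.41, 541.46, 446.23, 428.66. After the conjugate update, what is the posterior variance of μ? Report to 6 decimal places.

For Normal data with known variance σ², a Normal(μ₀, σ₀²) prior on μ is conjugate. Posterior precision = 1/σ₀² + n/σ²; posterior mean is the precision-weighted average of μ₀ and x̄.
σ₀² = 65.84² = 4334.9056, σ² = 52.96² = 2804.7616; σ² + n·σ₀² = 2804.7616 + 9·4334.9056 = 41818.912.
Posterior precision = 1/σ₀² + n/σ² = 1/4334.9056 + 9/2804.7616 = (σ² + n·σ₀²)/(σ₀²σ²) = 41818.912/(4334.9056·2804.7616); posterior variance σₙ² = σ₀²σ²/(σ² + n·σ₀²) = 4334.9056·2804.7616/41818.912 = 290.738716.

290.738716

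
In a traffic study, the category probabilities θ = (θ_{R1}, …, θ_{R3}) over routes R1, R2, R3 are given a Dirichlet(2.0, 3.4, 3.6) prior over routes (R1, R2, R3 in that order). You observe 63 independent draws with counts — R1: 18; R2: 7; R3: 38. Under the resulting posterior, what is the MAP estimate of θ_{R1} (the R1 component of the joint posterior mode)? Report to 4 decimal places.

The Dirichlet prior is conjugate to the Multinomial likelihood: each posterior αⱼ = prior αⱼ + observed count nⱼ.
Posterior concentration: (20.0, 10.4, 41.6), total = 72.0.
Joint mode component: (α_{R1}−1)/(Σα−K) = 19.0/69.0 = 0.2754.

0.2754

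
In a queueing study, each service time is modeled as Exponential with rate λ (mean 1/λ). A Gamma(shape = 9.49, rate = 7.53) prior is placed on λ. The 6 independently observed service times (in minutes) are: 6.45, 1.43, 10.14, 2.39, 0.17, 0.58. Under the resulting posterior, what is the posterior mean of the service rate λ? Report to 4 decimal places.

0.5399

With a Gamma(shape α, rate β) prior on the exponential rate λ, the posterior after n observations with total T = Σxᵢ is Gamma(α+n, β+T).
Sum of observations T = 21.16 minutes; n = 6.
Posterior: Gamma(9.49+6, 7.53+21.16) = Gamma(15.49, 28.69).
Posterior mean of λ = α/β = 15.49/28.69 = 0.5399.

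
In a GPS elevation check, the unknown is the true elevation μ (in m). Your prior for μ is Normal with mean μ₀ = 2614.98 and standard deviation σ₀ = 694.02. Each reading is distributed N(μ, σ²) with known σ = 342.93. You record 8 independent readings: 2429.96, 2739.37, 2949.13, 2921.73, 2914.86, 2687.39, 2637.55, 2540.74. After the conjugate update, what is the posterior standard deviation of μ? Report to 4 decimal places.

For Normal data with known variance σ², a Normal(μ₀, σ₀²) prior on μ is conjugate. Posterior precision = 1/σ₀² + n/σ²; posterior mean is the precision-weighted average of μ₀ and x̄.
σ₀² = 694.02² = 481663.7604, σ² = 342.93² = 117600.9849; σ² + n·σ₀² = 117600.9849 + 8·481663.7604 = 3970911.0681.
Posterior precision = 1/σ₀² + n/σ² = 1/481663.7604 + 8/117600.9849 = (σ² + n·σ₀²)/(σ₀²σ²) = 3970911.0681/(481663.7604·117600.9849); posterior variance σₙ² = σ₀²σ²/(σ² + n·σ₀²) = 481663.7604·117600.9849/3970911.0681 = 14264.769883.
Posterior SD = √σₙ² = √(481663.7604·117600.9849/3970911.0681) = 119.4352.

119.4352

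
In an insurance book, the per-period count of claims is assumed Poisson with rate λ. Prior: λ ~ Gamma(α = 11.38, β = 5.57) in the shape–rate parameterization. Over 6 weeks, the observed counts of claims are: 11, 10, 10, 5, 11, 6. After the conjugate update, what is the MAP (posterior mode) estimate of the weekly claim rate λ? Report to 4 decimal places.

With a Gamma(shape α, rate β) prior, the Poisson likelihood is conjugate: the posterior is Gamma(α + ΣXᵢ, β + n).
Sum of counts S = 53 over n = 6 weeks.
Posterior: Gamma(α+S, β+n) = Gamma(11.38+53, 5.57+6) = Gamma(64.38, 11.57).
Mode of Gamma(α,β) for α≥1 is (α−1)/β = 63.38/11.57 = 5.4780.

5.4780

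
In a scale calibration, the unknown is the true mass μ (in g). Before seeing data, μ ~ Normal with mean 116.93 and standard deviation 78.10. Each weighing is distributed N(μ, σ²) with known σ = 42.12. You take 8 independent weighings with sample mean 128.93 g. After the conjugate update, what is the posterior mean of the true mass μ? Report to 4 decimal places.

For Normal data with known variance σ², a Normal(μ₀, σ₀²) prior on μ is conjugate. Posterior precision = 1/σ₀² + n/σ²; posterior mean is the precision-weighted average of μ₀ and x̄.
n·x̄ = 8·128.93 = 1031.44.
σ₀² = 78.10² = 6099.61, σ² = 42.12² = 1774.0944; σ² + n·σ₀² = 1774.0944 + 8·6099.61 = 50570.9744.
Posterior mean = (μ₀/σ₀² + n·x̄/σ²)/(1/σ₀² + n/σ²) = (σ²·μ₀ + σ₀²·n·x̄)/(σ² + n·σ₀²) = (1774.0944·116.93 + 6099.61·1031.44)/50570.9744 = 6498826.596592/50570.9744 = 128.5090.

128.5090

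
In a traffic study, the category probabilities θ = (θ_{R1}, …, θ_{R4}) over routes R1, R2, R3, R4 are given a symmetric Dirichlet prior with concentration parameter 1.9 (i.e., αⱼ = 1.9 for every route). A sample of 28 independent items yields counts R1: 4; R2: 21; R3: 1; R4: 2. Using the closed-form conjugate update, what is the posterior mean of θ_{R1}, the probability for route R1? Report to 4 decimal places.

0.1657

The Dirichlet prior is conjugate to the Multinomial likelihood: each posterior αⱼ = prior αⱼ + observed count nⱼ.
Posterior concentration: (5.9, 22.9, 2.9, 3.9), total = 35.6.
E[θ_{R1}|data] = α_{R1}/Σα = 5.9/35.6 = 0.1657.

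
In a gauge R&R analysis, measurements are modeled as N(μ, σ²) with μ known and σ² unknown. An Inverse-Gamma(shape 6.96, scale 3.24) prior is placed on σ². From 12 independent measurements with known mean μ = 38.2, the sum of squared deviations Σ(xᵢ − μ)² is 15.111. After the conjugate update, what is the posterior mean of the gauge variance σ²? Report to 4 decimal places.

With known mean μ and an Inverse-Gamma(α, β) prior on σ², the Normal likelihood is conjugate: posterior is Inv-Gamma(α + n/2, β + Σ(xᵢ−μ)²/2).
Posterior: Inv-Gamma(6.96 + 12/2, 3.24 + 15.111/2) = Inv-Gamma(12.96, 10.7955).
E[σ²|data] = β/(α−1) = 10.7955/11.96 = 0.9026.

0.9026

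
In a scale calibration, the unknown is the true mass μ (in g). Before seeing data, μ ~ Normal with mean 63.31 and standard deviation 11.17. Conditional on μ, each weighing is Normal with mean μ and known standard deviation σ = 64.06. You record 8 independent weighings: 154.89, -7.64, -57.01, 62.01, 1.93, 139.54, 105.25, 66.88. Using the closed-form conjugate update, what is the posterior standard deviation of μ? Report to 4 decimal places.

10.0179

For Normal data with known variance σ², a Normal(μ₀, σ₀²) prior on μ is conjugate. Posterior precision = 1/σ₀² + n/σ²; posterior mean is the precision-weighted average of μ₀ and x̄.
σ₀² = 11.17² = 124.7689, σ² = 64.06² = 4103.6836; σ² + n·σ₀² = 4103.6836 + 8·124.7689 = 5101.8348.
Posterior precision = 1/σ₀² + n/σ² = 1/124.7689 + 8/4103.6836 = (σ² + n·σ₀²)/(σ₀²σ²) = 5101.8348/(124.7689·4103.6836); posterior variance σₙ² = σ₀²σ²/(σ² + n·σ₀²) = 124.7689·4103.6836/5101.8348 = 100.358422.
Posterior SD = √σₙ² = √(124.7689·4103.6836/5101.8348) = 10.0179.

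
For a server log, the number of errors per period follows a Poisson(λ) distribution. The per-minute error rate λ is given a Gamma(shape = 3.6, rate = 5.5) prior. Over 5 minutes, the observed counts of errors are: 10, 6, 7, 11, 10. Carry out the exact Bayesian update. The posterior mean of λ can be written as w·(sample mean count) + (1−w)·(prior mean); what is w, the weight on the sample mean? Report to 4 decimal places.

With a Gamma(shape α, rate β) prior, the Poisson likelihood is conjugate: the posterior is Gamma(α + ΣXᵢ, β + n).
Posterior mean = (α₀+S)/(β₀+n) = [n/(β₀+n)]·(S/n) + [β₀/(β₀+n)]·(α₀/β₀), so only n and β₀ enter the weight.
Weight on data w = n/(β₀+n) = 5/(5.5+5) = 5/10.5 = 0.4762.

0.4762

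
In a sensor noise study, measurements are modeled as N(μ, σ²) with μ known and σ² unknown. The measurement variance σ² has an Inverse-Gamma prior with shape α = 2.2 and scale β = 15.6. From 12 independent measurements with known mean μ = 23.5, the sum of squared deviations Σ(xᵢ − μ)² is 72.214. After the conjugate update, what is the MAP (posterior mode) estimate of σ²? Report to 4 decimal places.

With known mean μ and an Inverse-Gamma(α, β) prior on σ², the Normal likelihood is conjugate: posterior is Inv-Gamma(α + n/2, β + Σ(xᵢ−μ)²/2).
Posterior: Inv-Gamma(2.2 + 12/2, 15.6 + 72.214/2) = Inv-Gamma(8.20, 51.7070).
Mode = β/(α+1) = 51.7070/9.20 = 5.6203.

5.6203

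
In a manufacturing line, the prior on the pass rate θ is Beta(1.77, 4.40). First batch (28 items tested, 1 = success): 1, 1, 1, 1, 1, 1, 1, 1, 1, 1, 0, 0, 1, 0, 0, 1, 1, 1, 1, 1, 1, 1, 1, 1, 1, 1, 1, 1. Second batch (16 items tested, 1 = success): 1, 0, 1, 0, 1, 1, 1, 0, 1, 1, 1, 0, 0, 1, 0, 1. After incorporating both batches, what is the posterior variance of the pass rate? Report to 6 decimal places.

0.003999

The Beta prior is conjugate to a Binomial/Bernoulli likelihood; the update adds successes to α and failures to β.
After batch 1: Beta(1.77+24, 4.40+4) = Beta(25.77, 8.40).
After batch 2: Beta(25.77+10, 8.40+6) = Beta(35.77, 14.40).
Var = αβ/((α+β)²(α+β+1)) = 35.77·14.40/(50.17²·51.17) = 0.003999.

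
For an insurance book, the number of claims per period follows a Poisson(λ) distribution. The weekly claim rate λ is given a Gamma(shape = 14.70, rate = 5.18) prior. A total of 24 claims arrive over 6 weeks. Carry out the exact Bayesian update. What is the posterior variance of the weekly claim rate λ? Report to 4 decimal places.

With a Gamma(shape α, rate β) prior, the Poisson likelihood is conjugate: the posterior is Gamma(α + ΣXᵢ, β + n).
Posterior: Gamma(α+S, β+n) = Gamma(14.70+24, 5.18+6) = Gamma(38.70, 11.18).
Var = α/β² = 38.70/11.18² = 0.3096.

0.3096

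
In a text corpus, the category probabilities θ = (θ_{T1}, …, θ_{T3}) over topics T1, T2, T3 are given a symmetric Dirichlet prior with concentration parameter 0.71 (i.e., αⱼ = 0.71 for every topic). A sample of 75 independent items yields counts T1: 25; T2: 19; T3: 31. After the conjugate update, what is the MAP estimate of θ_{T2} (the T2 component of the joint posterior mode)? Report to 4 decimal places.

0.2524

The Dirichlet prior is conjugate to the Multinomial likelihood: each posterior αⱼ = prior αⱼ + observed count nⱼ.
Posterior concentration: (25.71, 19.71, 31.71), total = 77.13.
Joint mode component: (α_{T2}−1)/(Σα−K) = 18.71/74.13 = 0.2524.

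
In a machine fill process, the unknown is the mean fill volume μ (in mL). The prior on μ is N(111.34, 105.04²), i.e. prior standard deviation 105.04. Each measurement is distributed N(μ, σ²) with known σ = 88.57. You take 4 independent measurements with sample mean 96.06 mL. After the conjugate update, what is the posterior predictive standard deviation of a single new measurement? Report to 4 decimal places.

97.5183

For Normal data with known variance σ², a Normal(μ₀, σ₀²) prior on μ is conjugate. Posterior precision = 1/σ₀² + n/σ²; posterior mean is the precision-weighted average of μ₀ and x̄.
σ₀² = 105.04² = 11033.4016, σ² = 88.57² = 7844.6449; σ² + n·σ₀² = 7844.6449 + 4·11033.4016 = 51978.2513.
Posterior precision = 1/σ₀² + n/σ² = 1/11033.4016 + 4/7844.6449 = (σ² + n·σ₀²)/(σ₀²σ²) = 51978.2513/(11033.4016·7844.6449); posterior variance σₙ² = σ₀²σ²/(σ² + n·σ₀²) = 11033.4016·7844.6449/51978.2513 = 1665.179482.
Predictive variance for one new observation = σₙ² + σ² = 11033.4016·7844.6449/51978.2513 + 7844.6449 = σ²·(σ₀² + 51978.2513)/51978.2513 = 7844.6449·63011.6529/51978.2513 = 9509.824382; SD = √(7844.6449·63011.6529/51978.2513) = 97.5183.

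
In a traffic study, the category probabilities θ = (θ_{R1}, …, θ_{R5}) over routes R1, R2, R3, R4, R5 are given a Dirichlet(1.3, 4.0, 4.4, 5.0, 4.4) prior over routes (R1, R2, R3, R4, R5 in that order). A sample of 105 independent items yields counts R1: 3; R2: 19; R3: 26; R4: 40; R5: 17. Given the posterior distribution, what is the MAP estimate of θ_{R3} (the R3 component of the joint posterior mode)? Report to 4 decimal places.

0.2469

The Dirichlet prior is conjugate to the Multinomial likelihood: each posterior αⱼ = prior αⱼ + observed count nⱼ.
Posterior concentration: (4.3, 23.0, 30.4, 45.0, 21.4), total = 124.1.
Joint mode component: (α_{R3}−1)/(Σα−K) = 29.4/119.1 = 0.2469.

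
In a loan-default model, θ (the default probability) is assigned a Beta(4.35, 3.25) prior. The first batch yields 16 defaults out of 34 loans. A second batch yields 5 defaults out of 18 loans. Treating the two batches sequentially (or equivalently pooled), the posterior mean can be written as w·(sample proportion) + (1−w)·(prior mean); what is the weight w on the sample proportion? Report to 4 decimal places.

0.8725

The Beta prior is conjugate to a Binomial/Bernoulli likelihood; the update adds successes to α and failures to β.
Total number of loans: n = 34 + 18 = 52.
Posterior mean = (α₀+k)/(α₀+β₀+n) = [n/(α₀+β₀+n)]·(k/n) + [(α₀+β₀)/(α₀+β₀+n)]·α₀/(α₀+β₀), so only n and the prior enter the weight.
The weight on the data is w = n/(α₀+β₀+n) = 52/(4.35+3.25+52) = 52/59.60 = 0.8725.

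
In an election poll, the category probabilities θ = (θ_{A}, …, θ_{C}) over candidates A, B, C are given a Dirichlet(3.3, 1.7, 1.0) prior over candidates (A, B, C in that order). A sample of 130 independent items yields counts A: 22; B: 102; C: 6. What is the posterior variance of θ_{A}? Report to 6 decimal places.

The Dirichlet prior is conjugate to the Multinomial likelihood: each posterior αⱼ = prior αⱼ + observed count nⱼ.
Posterior concentration: (25.3, 103.7, 7.0), total = 136.0.
Var[θ_j] = α_j(Σα−α_j)/((Σα)²(Σα+1)) = 25.3·110.7/(136.0²·137.0) = 0.001105.

0.001105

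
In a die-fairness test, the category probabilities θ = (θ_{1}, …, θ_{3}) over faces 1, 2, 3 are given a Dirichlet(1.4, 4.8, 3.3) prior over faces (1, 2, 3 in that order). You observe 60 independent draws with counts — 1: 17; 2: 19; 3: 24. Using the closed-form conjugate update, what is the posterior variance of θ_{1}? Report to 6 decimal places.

0.002761

The Dirichlet prior is conjugate to the Multinomial likelihood: each posterior αⱼ = prior αⱼ + observed count nⱼ.
Posterior concentration: (18.4, 23.8, 27.3), total = 69.5.
Var[θ_j] = α_j(Σα−α_j)/((Σα)²(Σα+1)) = 18.4·51.1/(69.5²·70.5) = 0.002761.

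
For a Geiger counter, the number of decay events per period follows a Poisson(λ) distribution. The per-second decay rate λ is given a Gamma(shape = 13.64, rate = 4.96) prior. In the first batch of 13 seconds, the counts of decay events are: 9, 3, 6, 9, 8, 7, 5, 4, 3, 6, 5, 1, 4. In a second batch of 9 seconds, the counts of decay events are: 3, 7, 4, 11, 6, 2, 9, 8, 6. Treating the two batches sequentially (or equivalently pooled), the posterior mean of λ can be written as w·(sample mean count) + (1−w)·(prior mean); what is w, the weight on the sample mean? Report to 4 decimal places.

0.8160

With a Gamma(shape α, rate β) prior, the Poisson likelihood is conjugate: the posterior is Gamma(α + ΣXᵢ, β + n).
Total number of seconds: n = 13 + 9 = 22.
Posterior mean = (α₀+S)/(β₀+n) = [n/(β₀+n)]·(S/n) + [β₀/(β₀+n)]·(α₀/β₀), so only n and β₀ enter the weight.
Weight on data w = n/(β₀+n) = 22/(4.96+22) = 22/26.96 = 0.8160.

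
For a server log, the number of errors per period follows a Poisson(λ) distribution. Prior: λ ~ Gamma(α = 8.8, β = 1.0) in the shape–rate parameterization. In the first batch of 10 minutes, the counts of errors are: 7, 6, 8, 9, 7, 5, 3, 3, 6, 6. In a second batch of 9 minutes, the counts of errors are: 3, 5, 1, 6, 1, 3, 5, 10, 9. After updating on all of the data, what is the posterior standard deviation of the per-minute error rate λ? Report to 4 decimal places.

With a Gamma(shape α, rate β) prior, the Poisson likelihood is conjugate: the posterior is Gamma(α + ΣXᵢ, β + n).
Batch 1: sum of counts S = 60 over n = 10 minutes.
After batch 1: Gamma(α+S, β+n) = Gamma(8.8+60, 1.0+10) = Gamma(68.8, 11.0).
Batch 2: sum of counts S = 43 over n = 9 minutes.
After batch 2: Gamma(α+S, β+n) = Gamma(68.8+43, 11.0+9) = Gamma(111.8, 20.0).
SD = √α/β = √111.8/20.0 = 0.5287.

0.5287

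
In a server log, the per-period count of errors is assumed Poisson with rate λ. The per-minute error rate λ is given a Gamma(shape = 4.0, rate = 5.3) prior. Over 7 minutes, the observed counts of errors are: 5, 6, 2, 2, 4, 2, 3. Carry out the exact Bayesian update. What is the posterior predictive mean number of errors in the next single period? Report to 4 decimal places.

2.2764

With a Gamma(shape α, rate β) prior, the Poisson likelihood is conjugate: the posterior is Gamma(α + ΣXᵢ, β + n).
Sum of counts S = 24 over n = 7 minutes.
Posterior: Gamma(α+S, β+n) = Gamma(4.0+24, 5.3+7) = Gamma(28.0, 12.3).
The predictive distribution for one future period is NegBinom with mean α/β = 2.2764.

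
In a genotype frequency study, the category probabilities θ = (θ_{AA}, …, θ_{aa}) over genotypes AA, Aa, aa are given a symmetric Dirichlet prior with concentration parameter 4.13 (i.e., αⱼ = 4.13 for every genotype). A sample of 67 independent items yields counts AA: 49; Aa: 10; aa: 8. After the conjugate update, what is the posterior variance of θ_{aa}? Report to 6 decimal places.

The Dirichlet prior is conjugate to the Multinomial likelihood: each posterior αⱼ = prior αⱼ + observed count nⱼ.
Posterior concentration: (53.13, 14.13, 12.13), total = 79.39.
Var[θ_j] = α_j(Σα−α_j)/((Σα)²(Σα+1)) = 12.13·67.26/(79.39²·80.39) = 0.001610.

0.001610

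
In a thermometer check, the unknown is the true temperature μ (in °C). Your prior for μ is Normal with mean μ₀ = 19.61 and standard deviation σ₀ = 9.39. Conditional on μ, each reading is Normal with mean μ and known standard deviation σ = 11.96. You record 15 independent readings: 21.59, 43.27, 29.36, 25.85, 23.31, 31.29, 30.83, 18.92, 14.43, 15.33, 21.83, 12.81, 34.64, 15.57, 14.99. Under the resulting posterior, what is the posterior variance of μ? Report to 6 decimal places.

For Normal data with known variance σ², a Normal(μ₀, σ₀²) prior on μ is conjugate. Posterior precision = 1/σ₀² + n/σ²; posterior mean is the precision-weighted average of μ₀ and x̄.
σ₀² = 9.39² = 88.1721, σ² = 11.96² = 143.0416; σ² + n·σ₀² = 143.0416 + 15·88.1721 = 1465.6231.
Posterior precision = 1/σ₀² + n/σ² = 1/88.1721 + 15/143.0416 = (σ² + n·σ₀²)/(σ₀²σ²) = 1465.6231/(88.1721·143.0416); posterior variance σₙ² = σ₀²σ²/(σ² + n·σ₀²) = 88.1721·143.0416/1465.6231 = 8.605404.

8.605404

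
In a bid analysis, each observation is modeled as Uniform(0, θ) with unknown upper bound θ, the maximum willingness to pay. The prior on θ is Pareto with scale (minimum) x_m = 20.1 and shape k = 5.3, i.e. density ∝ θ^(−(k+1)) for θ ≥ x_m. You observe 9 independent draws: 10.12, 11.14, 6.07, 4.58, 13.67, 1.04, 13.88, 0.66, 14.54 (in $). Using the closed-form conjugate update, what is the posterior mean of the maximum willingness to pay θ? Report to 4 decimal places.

A Pareto(scale x_m, shape k) prior on the upper bound θ of Uniform(0, θ) is conjugate: posterior is Pareto(max(x_m, max xᵢ), k + n).
Sample maximum = 14.54; prior scale x_m = 20.1 → posterior scale = max = 20.10.
Posterior shape = 5.3 + 9 = 14.3.
E[θ|data] = k·x_m/(k−1) = 14.3·20.10/13.3 = 21.6113.

21.6113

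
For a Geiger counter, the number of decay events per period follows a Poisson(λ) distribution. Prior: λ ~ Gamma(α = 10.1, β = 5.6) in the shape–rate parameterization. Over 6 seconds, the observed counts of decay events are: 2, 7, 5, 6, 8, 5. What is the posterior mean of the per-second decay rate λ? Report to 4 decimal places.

With a Gamma(shape α, rate β) prior, the Poisson likelihood is conjugate: the posterior is Gamma(α + ΣXᵢ, β + n).
Sum of counts S = 33 over n = 6 seconds.
Posterior: Gamma(α+S, β+n) = Gamma(10.1+33, 5.6+6) = Gamma(43.1, 11.6).
Posterior mean = α/β = 43.1/11.6 = 3.7155.

3.7155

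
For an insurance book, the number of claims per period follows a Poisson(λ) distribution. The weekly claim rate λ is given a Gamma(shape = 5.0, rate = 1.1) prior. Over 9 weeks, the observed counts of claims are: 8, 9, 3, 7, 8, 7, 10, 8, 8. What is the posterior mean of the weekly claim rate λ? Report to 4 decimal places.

7.2277

With a Gamma(shape α, rate β) prior, the Poisson likelihood is conjugate: the posterior is Gamma(α + ΣXᵢ, β + n).
Sum of counts S = 68 over n = 9 weeks.
Posterior: Gamma(α+S, β+n) = Gamma(5.0+68, 1.1+9) = Gamma(73.0, 10.1).
Posterior mean = α/β = 73.0/10.1 = 7.2277.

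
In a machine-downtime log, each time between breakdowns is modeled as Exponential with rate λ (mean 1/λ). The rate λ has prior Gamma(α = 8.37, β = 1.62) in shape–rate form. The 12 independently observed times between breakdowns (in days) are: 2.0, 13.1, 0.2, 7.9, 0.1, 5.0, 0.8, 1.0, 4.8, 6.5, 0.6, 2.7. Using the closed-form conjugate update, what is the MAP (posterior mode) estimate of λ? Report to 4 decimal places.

0.4182

With a Gamma(shape α, rate β) prior on the exponential rate λ, the posterior after n observations with total T = Σxᵢ is Gamma(α+n, β+T).
Sum of observations T = 44.7 days; n = 12.
Posterior: Gamma(8.37+12, 1.62+44.7) = Gamma(20.37, 46.32).
Mode = (α−1)/β = 0.4182.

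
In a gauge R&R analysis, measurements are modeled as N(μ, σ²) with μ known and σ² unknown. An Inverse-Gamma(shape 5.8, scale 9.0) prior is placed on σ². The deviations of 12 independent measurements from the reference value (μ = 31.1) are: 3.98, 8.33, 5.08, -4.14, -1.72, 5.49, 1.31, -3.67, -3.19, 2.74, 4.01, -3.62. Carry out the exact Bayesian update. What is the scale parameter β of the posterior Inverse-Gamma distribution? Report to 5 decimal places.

With known mean μ and an Inverse-Gamma(α, β) prior on σ², the Normal likelihood is conjugate: posterior is Inv-Gamma(α + n/2, β + Σ(xᵢ−μ)²/2).
Σ(xᵢ−μ)² = (3.98)² + (8.33)² + (5.08)² + (-4.14)² + (-1.72)² + (5.49)² + (1.31)² + (-3.67)² + (-3.19)² + (2.74)² + (4.01)² + (-3.62)² = 223.3270.
Posterior: Inv-Gamma(5.8 + 12/2, 9.0 + 223.3270/2) = Inv-Gamma(11.80, 120.66350).
Posterior β = 120.66350.

120.66350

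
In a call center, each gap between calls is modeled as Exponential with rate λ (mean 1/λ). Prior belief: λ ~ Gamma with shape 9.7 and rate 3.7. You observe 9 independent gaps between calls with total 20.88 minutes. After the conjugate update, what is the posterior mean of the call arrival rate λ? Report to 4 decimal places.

0.7608

With a Gamma(shape α, rate β) prior on the exponential rate λ, the posterior after n observations with total T = Σxᵢ is Gamma(α+n, β+T).
Posterior: Gamma(9.7+9, 3.7+20.88) = Gamma(18.7, 24.58).
Posterior mean of λ = α/β = 18.7/24.58 = 0.7608.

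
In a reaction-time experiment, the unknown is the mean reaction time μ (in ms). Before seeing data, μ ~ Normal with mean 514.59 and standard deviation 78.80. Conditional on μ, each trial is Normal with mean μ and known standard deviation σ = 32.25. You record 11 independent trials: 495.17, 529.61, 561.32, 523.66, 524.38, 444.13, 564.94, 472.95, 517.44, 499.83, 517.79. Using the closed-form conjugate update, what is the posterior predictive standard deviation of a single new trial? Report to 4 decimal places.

For Normal data with known variance σ², a Normal(μ₀, σ₀²) prior on μ is conjugate. Posterior precision = 1/σ₀² + n/σ²; posterior mean is the precision-weighted average of μ₀ and x̄.
σ₀² = 78.80² = 6209.44, σ² = 32.25² = 1040.0625; σ² + n·σ₀² = 1040.0625 + 11·6209.44 = 69343.9025.
Posterior precision = 1/σ₀² + n/σ² = 1/6209.44 + 11/1040.0625 = (σ² + n·σ₀²)/(σ₀²σ²) = 69343.9025/(6209.44·1040.0625); posterior variance σₙ² = σ₀²σ²/(σ² + n·σ₀²) = 6209.44·1040.0625/69343.9025 = 93.133000.
Predictive variance for one new observation = σₙ² + σ² = 6209.44·1040.0625/69343.9025 + 1040.0625 = σ²·(σ₀² + 69343.9025)/69343.9025 = 1040.0625·75553.3425/69343.9025 = 1133.195500; SD = √(1040.0625·75553.3425/69343.9025) = 33.6630.

33.6630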